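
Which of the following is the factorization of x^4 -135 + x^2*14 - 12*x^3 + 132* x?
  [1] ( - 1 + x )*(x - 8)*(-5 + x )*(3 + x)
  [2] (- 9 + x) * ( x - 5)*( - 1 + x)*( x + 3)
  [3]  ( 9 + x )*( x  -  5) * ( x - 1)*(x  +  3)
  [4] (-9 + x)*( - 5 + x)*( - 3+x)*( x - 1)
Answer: 2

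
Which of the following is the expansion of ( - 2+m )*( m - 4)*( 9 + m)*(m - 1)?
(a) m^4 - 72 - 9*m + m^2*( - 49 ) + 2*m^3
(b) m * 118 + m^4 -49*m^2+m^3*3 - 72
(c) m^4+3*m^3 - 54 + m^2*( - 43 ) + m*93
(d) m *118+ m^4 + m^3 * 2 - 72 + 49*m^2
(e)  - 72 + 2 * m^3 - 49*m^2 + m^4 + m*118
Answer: e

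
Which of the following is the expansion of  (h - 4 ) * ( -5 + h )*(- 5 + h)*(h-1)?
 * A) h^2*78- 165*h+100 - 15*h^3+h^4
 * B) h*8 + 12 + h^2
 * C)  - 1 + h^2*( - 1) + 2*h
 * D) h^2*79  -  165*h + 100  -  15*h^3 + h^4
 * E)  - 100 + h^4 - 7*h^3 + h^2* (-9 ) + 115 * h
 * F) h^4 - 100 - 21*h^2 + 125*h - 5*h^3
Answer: D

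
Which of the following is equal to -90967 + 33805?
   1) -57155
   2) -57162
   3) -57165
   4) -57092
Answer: 2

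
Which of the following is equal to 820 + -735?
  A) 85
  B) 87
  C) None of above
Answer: A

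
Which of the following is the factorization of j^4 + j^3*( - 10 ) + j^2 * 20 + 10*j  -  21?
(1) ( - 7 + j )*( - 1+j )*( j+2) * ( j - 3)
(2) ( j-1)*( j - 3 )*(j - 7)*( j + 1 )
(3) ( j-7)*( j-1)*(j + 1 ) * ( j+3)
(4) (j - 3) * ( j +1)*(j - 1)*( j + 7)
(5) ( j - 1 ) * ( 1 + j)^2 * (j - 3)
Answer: 2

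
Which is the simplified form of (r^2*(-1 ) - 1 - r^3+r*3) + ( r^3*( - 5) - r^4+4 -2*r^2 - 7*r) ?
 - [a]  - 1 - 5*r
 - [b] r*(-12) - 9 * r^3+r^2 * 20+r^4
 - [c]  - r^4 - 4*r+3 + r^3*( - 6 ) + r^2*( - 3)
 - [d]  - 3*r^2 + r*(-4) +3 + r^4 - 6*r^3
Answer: c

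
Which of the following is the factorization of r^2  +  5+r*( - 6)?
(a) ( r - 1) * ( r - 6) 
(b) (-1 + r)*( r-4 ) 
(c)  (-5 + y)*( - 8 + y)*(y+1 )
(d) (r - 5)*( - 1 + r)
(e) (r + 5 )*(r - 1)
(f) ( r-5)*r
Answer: d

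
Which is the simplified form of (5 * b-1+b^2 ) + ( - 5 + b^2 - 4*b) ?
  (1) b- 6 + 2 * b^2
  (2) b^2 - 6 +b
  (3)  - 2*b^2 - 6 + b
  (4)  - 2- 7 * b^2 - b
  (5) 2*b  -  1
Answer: 1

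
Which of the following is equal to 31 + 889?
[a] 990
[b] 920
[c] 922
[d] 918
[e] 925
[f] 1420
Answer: b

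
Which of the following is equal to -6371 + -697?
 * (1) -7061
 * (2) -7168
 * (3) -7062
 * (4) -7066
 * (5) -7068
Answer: 5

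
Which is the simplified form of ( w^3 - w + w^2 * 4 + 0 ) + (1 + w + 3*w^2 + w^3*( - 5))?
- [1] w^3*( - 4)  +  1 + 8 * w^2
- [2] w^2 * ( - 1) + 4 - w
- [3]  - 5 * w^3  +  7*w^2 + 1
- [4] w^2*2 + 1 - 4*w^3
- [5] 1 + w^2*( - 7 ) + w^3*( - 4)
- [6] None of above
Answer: 6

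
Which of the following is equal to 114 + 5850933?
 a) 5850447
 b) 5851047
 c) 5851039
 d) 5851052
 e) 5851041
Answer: b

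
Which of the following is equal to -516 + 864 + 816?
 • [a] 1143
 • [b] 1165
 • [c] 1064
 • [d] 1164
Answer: d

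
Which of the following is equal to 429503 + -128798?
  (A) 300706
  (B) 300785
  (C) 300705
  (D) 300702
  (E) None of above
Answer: C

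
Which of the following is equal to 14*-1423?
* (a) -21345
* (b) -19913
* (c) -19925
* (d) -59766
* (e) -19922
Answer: e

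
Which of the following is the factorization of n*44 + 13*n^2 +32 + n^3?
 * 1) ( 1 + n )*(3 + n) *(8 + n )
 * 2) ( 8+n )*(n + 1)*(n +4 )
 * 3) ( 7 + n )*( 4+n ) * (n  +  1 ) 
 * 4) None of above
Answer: 2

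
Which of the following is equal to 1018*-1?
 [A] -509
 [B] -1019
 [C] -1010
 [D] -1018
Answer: D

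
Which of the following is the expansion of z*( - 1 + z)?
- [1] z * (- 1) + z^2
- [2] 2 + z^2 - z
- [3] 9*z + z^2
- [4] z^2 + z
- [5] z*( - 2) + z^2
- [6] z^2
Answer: 1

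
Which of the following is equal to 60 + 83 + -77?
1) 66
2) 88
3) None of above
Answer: 1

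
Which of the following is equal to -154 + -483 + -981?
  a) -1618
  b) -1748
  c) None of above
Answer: a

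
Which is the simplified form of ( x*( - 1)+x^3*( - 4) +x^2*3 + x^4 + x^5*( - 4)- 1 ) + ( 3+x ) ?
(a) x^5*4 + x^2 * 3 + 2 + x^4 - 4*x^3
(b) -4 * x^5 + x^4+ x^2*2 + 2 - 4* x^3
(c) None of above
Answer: c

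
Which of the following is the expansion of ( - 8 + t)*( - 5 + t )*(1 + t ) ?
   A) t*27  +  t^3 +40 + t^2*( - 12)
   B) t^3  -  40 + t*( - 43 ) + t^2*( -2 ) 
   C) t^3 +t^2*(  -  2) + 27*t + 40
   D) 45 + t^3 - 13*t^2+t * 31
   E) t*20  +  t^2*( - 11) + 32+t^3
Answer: A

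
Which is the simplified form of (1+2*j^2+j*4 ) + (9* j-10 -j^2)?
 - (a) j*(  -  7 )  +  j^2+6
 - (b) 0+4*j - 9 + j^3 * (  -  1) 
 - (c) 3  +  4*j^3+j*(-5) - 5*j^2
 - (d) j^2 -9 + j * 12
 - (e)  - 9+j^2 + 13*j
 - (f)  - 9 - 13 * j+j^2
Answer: e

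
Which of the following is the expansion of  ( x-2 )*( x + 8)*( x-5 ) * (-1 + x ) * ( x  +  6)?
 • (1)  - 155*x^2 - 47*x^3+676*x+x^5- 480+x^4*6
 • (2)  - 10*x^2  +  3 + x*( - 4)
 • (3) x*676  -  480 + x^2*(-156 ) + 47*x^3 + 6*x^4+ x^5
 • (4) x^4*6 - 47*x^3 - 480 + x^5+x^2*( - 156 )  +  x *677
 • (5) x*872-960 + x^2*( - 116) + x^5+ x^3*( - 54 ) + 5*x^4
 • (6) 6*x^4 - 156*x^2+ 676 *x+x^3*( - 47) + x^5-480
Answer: 6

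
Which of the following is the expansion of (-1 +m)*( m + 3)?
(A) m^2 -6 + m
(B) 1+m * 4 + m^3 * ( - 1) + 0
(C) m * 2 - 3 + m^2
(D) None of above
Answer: C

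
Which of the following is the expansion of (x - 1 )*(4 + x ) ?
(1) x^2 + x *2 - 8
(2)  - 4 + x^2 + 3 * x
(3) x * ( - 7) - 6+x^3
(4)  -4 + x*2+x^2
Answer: 2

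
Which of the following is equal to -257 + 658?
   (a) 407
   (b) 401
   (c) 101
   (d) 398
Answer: b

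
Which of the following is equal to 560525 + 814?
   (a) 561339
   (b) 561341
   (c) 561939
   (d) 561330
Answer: a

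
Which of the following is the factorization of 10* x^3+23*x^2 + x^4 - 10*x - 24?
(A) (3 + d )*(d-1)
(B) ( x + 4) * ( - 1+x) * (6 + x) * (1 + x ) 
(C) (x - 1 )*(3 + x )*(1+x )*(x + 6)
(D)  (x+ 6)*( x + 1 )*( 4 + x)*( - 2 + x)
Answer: B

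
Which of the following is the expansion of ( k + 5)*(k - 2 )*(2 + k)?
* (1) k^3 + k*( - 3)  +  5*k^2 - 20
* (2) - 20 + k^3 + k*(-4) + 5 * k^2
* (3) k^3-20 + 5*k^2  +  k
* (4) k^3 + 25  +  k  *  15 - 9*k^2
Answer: 2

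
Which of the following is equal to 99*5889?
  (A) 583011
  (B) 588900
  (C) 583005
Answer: A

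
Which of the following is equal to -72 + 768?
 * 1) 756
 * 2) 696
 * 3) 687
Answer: 2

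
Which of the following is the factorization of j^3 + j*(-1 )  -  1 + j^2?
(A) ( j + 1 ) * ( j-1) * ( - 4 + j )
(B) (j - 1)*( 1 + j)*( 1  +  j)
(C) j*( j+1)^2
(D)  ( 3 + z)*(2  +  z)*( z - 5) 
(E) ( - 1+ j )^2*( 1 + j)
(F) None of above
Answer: B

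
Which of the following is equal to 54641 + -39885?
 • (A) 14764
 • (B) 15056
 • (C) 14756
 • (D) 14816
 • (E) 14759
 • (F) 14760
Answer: C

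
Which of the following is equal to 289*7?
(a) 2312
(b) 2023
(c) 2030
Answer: b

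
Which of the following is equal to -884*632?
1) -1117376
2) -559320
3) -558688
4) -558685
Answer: 3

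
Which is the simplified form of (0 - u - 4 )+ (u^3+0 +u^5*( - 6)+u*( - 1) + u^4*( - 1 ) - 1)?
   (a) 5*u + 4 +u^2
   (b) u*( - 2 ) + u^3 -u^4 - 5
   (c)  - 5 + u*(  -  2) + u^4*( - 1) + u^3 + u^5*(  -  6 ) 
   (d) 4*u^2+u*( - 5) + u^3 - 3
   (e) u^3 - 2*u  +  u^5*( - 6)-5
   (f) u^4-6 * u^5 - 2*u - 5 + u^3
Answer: c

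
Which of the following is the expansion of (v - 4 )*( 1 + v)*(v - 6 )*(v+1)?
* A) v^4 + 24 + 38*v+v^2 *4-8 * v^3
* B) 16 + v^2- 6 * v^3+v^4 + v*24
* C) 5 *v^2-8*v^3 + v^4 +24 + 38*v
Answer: C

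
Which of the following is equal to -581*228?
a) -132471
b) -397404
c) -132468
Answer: c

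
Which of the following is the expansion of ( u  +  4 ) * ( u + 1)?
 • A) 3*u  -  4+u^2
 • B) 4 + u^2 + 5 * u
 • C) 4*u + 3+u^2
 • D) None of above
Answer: B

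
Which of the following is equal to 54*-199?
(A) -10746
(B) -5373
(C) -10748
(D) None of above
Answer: A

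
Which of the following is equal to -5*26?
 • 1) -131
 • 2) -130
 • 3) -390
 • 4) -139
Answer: 2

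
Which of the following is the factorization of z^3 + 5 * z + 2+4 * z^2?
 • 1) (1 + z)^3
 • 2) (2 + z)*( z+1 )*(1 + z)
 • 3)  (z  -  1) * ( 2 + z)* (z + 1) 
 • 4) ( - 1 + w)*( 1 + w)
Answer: 2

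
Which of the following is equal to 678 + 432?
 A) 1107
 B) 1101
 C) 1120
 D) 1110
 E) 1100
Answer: D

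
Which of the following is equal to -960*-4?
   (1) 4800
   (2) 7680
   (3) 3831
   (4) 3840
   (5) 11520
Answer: 4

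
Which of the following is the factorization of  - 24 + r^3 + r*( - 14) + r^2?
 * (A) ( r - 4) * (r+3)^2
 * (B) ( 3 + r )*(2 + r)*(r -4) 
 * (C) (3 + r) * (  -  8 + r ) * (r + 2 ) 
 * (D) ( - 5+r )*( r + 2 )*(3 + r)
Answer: B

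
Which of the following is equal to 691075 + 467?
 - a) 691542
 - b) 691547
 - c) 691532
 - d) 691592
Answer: a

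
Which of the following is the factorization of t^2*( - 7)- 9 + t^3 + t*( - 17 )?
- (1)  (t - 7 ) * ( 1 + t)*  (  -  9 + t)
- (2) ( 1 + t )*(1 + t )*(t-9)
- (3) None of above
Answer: 2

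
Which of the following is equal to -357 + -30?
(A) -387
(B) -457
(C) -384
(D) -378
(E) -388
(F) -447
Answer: A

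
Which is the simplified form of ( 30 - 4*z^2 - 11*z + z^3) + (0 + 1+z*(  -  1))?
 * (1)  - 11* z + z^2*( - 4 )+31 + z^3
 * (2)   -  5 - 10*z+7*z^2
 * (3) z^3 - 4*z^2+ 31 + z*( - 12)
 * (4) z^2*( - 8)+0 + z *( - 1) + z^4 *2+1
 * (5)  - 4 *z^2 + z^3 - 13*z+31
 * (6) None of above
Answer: 3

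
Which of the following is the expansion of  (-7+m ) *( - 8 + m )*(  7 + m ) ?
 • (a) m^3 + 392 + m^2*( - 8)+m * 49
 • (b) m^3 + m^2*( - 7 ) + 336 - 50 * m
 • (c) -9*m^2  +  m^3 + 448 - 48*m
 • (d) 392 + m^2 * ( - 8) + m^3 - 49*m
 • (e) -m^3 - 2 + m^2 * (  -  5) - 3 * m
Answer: d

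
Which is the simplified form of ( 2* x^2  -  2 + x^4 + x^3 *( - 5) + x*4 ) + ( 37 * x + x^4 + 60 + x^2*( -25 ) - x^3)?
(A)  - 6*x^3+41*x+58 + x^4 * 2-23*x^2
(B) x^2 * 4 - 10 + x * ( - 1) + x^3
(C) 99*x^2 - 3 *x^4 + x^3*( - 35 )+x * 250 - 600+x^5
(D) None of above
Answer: A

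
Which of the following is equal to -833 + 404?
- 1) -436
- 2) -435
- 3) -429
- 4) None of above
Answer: 3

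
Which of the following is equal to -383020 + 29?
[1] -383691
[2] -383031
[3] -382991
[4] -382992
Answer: 3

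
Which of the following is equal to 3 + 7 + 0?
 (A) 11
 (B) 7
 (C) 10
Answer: C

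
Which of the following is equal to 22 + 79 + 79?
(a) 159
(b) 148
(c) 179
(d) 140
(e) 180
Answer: e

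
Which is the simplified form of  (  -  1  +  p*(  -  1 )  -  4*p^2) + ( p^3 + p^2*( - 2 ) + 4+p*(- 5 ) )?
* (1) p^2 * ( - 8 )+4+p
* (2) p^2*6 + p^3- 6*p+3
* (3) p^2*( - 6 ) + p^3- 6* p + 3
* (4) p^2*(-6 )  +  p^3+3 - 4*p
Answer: 3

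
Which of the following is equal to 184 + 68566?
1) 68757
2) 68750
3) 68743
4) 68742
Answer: 2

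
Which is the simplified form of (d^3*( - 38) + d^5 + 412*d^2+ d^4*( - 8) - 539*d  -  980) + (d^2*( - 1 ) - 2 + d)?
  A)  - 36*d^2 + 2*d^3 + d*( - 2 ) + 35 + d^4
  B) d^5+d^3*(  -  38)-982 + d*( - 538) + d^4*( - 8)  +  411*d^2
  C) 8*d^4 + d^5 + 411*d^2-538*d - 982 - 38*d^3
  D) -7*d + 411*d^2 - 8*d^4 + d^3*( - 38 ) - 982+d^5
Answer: B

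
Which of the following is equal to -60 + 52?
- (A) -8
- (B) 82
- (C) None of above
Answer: A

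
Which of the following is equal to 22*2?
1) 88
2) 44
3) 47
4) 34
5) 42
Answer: 2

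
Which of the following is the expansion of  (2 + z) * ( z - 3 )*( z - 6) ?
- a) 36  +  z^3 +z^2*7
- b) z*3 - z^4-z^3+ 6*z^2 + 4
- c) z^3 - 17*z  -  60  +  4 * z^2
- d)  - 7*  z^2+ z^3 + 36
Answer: d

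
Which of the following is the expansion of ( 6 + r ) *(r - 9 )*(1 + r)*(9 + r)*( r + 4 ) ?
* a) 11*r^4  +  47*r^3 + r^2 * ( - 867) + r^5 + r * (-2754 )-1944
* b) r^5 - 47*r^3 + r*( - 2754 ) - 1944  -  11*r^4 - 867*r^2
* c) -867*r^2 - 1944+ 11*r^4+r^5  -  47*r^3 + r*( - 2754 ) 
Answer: c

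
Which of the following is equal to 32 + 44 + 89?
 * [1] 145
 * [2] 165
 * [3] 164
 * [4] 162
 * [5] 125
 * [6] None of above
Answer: 2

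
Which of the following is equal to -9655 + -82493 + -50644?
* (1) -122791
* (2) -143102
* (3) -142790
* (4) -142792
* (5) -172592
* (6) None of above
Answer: 4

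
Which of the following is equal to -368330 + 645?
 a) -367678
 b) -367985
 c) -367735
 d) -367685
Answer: d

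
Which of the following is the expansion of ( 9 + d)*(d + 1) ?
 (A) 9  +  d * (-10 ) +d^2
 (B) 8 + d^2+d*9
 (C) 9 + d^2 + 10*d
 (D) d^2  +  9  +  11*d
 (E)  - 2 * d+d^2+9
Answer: C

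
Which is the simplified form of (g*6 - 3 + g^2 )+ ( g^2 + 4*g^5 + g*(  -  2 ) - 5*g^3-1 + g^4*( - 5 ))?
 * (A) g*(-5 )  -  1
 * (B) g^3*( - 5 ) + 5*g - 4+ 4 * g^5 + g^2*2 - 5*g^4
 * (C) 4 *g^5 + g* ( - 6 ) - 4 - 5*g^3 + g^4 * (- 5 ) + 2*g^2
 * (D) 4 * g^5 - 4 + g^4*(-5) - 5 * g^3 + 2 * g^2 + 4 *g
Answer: D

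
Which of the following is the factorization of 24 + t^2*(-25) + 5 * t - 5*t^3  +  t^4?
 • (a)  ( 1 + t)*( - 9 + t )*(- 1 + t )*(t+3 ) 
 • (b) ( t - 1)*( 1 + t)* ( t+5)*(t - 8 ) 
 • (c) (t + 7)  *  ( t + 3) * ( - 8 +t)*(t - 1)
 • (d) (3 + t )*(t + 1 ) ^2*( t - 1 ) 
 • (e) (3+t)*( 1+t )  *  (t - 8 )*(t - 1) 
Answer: e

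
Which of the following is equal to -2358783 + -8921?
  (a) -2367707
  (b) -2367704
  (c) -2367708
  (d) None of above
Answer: b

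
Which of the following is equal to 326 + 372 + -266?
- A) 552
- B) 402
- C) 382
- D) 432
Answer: D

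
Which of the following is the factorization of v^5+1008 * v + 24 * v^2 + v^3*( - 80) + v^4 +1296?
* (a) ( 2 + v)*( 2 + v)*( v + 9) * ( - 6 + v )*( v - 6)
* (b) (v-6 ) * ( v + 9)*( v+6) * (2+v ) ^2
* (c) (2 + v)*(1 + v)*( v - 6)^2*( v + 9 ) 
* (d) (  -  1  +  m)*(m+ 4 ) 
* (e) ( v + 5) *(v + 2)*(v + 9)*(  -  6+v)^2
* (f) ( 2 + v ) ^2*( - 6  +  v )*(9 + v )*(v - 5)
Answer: a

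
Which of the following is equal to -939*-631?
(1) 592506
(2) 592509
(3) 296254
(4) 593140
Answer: 2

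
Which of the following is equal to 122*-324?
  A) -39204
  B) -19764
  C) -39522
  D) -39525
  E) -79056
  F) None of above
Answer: F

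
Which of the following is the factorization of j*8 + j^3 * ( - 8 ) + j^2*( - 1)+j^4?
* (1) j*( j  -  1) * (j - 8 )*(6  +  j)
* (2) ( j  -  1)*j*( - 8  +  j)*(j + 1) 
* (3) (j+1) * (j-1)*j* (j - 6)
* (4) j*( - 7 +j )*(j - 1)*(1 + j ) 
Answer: 2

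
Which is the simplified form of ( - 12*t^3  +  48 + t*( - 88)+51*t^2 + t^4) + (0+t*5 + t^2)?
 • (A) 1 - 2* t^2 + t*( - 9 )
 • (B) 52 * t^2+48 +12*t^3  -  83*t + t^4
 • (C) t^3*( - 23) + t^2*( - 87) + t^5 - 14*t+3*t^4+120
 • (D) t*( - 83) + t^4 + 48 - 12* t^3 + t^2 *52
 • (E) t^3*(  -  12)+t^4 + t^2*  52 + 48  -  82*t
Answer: D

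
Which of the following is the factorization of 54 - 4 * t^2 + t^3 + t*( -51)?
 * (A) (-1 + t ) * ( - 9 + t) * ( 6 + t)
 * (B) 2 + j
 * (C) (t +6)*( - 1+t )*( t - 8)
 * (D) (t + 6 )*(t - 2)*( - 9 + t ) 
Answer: A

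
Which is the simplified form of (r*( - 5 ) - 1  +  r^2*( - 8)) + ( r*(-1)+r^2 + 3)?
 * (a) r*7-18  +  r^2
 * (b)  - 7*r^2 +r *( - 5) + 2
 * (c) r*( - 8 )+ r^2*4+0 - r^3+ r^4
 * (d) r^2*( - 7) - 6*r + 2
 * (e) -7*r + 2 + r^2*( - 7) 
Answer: d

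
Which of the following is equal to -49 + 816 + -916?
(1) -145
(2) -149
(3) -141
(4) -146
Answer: 2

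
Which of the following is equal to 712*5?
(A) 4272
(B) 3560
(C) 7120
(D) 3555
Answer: B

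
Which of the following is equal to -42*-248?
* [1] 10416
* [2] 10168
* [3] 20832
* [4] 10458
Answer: 1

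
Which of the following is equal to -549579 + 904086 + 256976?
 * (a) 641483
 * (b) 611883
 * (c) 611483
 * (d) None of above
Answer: c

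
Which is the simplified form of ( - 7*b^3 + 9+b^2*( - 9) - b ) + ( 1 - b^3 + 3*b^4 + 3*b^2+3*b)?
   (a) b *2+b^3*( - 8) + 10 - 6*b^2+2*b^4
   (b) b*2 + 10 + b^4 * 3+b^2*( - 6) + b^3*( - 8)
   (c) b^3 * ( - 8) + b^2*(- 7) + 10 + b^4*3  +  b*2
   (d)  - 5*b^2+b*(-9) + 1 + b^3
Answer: b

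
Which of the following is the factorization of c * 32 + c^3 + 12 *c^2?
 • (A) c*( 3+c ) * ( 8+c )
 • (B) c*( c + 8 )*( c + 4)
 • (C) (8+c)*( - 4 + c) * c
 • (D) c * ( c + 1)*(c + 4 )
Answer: B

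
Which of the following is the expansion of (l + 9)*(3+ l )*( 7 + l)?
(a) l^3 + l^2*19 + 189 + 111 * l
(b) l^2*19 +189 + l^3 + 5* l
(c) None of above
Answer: a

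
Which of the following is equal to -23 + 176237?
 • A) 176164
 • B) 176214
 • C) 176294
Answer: B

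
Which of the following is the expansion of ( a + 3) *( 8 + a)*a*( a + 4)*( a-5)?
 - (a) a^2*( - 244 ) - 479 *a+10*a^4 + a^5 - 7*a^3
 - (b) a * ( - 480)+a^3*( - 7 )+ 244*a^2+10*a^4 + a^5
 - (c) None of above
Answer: c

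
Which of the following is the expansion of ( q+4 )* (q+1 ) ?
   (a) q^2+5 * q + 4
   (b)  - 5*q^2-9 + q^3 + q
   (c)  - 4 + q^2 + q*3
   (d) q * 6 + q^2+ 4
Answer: a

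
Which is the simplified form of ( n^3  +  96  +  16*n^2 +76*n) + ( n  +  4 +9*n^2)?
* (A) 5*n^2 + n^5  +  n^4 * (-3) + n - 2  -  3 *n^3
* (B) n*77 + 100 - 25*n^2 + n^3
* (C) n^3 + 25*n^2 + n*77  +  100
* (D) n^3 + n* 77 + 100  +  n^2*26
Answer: C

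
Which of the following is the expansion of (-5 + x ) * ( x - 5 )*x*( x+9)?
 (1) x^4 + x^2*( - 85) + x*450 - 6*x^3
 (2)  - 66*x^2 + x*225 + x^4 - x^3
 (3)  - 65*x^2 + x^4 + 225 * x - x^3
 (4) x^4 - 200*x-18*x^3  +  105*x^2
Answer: 3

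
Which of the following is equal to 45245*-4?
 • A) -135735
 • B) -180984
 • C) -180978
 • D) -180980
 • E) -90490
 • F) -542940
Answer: D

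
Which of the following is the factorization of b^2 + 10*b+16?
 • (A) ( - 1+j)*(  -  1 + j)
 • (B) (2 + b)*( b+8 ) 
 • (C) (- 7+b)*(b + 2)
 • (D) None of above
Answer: B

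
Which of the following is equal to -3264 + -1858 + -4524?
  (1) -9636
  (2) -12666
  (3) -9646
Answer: 3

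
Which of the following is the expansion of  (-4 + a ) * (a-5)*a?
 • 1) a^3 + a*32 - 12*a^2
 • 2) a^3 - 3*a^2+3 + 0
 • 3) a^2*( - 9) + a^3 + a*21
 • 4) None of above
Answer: 4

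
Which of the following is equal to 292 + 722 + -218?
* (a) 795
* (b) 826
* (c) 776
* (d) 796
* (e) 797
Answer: d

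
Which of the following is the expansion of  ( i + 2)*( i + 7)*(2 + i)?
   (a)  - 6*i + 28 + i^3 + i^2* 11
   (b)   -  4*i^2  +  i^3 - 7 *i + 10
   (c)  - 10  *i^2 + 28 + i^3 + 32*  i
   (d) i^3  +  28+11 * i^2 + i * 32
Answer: d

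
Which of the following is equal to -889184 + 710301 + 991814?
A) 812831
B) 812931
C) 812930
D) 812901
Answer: B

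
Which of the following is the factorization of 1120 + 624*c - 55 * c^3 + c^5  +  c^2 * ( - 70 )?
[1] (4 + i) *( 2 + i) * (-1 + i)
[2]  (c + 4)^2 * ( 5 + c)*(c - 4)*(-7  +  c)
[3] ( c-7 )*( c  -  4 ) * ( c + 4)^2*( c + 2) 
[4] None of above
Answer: 4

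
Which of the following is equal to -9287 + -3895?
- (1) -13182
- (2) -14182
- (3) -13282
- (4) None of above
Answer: 1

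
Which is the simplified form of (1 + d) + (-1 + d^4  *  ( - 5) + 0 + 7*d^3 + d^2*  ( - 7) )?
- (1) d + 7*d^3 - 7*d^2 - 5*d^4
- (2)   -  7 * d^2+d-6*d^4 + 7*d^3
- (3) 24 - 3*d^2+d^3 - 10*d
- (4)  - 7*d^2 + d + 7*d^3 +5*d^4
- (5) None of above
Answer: 1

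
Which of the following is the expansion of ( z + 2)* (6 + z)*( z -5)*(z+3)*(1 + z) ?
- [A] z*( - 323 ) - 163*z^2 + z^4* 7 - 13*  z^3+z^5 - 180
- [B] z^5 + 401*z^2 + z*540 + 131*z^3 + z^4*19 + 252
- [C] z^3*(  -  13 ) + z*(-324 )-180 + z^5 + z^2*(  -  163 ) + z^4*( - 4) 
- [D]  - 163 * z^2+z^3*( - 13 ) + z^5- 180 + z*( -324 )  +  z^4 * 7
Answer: D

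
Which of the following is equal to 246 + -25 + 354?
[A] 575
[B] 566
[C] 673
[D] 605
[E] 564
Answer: A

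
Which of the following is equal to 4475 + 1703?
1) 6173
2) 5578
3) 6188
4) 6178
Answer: 4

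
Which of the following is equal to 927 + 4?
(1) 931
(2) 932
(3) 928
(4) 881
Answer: 1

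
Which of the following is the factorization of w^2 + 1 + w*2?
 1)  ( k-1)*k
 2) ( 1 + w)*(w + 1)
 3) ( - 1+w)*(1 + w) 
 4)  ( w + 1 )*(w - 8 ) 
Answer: 2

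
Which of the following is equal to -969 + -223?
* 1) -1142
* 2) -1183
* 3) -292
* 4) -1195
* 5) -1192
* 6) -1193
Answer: 5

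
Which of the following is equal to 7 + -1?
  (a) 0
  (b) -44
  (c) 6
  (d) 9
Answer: c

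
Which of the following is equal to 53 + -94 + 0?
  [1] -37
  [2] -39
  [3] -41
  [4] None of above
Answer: 3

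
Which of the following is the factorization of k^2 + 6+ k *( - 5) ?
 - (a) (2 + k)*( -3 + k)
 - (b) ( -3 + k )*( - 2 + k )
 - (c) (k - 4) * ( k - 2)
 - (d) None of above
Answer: b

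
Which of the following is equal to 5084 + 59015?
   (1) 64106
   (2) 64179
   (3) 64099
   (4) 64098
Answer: 3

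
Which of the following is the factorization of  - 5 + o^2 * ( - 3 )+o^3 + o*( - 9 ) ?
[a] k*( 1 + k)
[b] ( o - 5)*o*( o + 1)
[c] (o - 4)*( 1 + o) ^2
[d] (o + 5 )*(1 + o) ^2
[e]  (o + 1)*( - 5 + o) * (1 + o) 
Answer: e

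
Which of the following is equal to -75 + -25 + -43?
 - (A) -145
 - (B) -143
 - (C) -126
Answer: B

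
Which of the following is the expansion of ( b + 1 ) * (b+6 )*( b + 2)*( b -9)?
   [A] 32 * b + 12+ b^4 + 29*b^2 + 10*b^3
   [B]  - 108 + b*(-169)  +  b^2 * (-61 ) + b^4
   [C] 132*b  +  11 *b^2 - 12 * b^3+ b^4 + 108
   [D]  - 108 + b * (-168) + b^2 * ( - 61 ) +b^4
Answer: D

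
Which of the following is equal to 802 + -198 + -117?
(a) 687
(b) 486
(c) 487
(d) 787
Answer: c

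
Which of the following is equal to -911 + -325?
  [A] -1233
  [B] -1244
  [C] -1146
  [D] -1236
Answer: D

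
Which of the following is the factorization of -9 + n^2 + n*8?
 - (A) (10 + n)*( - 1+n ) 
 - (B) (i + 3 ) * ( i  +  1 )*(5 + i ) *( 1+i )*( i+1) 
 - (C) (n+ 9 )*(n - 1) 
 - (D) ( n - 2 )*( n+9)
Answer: C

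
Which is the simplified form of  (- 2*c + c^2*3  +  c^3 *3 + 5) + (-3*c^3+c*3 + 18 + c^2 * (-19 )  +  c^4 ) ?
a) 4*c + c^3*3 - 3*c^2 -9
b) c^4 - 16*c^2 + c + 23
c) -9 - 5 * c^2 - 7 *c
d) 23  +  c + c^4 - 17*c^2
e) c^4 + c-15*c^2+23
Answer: b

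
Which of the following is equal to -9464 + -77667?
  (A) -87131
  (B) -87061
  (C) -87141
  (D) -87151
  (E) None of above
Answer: A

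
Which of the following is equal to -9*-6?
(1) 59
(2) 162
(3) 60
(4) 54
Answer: 4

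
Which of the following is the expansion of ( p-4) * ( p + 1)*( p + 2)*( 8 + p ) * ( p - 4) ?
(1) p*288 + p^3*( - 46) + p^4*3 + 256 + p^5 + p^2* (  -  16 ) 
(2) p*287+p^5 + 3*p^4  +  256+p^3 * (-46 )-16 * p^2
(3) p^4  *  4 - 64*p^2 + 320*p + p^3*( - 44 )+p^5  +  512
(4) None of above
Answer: 1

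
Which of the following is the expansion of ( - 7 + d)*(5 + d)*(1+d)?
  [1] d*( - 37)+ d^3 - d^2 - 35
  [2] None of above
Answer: 1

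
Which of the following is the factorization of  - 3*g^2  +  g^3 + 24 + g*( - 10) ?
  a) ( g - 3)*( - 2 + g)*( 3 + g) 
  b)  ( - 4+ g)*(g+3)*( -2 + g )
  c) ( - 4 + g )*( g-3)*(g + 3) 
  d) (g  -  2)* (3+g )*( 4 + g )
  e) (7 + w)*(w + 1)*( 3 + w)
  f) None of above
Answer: b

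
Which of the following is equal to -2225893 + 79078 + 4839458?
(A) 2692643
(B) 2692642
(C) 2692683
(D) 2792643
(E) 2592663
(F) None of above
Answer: A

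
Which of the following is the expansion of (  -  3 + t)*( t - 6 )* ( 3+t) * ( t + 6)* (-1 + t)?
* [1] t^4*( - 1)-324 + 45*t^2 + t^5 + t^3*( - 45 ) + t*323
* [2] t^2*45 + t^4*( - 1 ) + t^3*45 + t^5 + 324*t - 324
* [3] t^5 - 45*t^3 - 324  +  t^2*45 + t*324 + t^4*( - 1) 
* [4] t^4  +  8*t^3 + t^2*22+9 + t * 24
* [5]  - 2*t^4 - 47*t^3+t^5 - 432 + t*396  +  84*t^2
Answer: 3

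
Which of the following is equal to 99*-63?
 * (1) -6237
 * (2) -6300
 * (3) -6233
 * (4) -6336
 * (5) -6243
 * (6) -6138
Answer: 1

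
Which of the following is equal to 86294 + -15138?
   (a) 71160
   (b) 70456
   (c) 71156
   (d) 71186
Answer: c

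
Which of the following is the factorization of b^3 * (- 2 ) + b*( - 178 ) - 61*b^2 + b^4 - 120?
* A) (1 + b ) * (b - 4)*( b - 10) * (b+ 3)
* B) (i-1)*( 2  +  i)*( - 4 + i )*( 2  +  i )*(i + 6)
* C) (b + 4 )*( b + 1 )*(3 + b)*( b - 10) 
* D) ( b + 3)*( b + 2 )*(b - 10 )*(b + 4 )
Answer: C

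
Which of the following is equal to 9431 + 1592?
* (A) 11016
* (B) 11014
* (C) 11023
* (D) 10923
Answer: C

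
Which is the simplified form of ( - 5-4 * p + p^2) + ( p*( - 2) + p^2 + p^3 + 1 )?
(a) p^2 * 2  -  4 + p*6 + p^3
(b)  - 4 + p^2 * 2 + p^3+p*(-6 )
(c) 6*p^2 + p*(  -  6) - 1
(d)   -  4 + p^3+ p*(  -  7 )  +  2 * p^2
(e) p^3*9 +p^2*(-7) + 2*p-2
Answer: b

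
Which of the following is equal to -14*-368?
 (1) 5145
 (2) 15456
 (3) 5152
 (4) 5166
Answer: 3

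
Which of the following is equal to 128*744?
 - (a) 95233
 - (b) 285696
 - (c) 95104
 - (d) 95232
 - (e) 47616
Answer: d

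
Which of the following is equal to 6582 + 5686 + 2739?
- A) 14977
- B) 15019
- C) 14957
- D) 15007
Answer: D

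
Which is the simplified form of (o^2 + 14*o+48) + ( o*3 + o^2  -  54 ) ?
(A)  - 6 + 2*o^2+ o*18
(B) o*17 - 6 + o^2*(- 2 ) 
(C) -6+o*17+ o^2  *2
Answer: C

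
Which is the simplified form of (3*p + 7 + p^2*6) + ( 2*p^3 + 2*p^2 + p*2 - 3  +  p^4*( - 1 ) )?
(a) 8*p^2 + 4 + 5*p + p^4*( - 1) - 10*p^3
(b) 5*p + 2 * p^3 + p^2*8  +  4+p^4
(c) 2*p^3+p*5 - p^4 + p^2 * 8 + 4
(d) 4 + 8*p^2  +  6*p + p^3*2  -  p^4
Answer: c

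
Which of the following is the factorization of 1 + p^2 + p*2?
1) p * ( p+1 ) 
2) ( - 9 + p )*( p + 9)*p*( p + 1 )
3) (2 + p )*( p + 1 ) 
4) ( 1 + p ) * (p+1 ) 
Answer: 4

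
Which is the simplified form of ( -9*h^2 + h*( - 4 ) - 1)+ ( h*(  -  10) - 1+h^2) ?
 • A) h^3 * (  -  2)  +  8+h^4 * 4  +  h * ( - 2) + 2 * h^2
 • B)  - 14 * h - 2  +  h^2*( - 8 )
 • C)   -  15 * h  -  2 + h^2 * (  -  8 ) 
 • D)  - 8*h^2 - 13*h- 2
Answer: B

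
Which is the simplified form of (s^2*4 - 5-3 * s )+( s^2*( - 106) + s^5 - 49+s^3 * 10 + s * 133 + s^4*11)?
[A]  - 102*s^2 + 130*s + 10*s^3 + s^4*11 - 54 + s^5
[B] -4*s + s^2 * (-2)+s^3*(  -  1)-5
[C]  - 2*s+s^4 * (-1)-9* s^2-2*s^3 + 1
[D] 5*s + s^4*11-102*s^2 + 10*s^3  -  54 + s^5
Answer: A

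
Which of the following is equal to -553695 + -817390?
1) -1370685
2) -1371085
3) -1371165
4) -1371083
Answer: 2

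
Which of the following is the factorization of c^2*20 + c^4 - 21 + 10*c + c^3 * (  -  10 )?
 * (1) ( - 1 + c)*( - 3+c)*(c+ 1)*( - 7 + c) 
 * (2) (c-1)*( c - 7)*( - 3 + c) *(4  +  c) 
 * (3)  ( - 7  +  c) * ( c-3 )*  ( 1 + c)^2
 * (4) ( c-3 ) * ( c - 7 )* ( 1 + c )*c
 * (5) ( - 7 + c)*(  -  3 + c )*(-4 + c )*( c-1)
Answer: 1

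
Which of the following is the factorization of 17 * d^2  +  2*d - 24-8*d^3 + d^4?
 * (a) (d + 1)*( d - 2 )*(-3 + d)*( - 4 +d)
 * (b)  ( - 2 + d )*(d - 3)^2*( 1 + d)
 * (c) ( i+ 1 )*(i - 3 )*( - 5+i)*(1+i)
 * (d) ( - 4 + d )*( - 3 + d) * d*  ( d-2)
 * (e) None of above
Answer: a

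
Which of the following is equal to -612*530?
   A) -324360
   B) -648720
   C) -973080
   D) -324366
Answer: A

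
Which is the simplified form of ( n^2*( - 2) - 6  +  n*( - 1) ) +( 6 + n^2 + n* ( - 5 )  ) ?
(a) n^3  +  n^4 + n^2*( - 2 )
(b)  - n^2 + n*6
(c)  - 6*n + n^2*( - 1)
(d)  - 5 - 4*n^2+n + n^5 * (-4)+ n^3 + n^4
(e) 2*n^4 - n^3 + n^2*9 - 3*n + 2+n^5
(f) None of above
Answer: c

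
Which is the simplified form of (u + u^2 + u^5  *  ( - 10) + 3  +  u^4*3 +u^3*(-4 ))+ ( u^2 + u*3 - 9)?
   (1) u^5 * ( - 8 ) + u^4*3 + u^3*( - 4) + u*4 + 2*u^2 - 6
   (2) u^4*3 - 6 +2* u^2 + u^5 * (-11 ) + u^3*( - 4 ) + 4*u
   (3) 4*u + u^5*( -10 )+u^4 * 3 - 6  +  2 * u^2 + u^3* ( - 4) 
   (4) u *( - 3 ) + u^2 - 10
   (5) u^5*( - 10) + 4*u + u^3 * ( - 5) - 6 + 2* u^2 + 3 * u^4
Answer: 3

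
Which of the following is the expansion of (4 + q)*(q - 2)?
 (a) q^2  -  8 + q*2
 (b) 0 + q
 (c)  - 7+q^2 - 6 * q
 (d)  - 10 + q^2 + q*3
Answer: a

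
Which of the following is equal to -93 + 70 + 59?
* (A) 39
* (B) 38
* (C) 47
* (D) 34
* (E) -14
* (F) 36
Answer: F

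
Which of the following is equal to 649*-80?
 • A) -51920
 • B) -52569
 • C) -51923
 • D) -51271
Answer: A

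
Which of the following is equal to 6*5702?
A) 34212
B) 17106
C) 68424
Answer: A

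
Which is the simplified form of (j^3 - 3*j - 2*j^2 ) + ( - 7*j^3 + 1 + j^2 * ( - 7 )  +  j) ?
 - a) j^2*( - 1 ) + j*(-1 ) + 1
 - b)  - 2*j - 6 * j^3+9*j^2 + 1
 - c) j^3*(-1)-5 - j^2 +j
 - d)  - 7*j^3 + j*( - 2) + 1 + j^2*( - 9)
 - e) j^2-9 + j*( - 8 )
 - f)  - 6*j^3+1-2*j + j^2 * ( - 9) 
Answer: f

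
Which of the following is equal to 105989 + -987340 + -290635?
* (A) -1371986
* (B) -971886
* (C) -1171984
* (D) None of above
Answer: D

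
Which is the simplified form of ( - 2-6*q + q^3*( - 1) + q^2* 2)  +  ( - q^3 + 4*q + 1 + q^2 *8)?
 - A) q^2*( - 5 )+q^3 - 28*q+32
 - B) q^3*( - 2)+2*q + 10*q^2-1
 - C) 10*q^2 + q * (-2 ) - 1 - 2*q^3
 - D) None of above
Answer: C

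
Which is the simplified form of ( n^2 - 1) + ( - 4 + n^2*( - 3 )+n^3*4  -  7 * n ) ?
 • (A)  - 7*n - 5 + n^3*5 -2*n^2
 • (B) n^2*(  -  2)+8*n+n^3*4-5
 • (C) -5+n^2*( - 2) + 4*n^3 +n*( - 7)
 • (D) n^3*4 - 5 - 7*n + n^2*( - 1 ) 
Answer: C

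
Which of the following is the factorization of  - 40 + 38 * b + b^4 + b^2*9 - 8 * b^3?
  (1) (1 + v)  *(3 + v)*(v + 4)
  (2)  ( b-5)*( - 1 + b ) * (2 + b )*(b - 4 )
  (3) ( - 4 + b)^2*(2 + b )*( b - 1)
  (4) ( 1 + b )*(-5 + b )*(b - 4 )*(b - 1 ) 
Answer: 2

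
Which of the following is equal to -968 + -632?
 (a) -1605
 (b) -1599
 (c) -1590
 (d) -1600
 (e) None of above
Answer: d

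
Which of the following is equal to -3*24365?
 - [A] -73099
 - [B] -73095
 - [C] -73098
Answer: B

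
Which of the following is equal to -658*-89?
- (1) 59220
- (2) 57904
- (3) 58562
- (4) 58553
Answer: 3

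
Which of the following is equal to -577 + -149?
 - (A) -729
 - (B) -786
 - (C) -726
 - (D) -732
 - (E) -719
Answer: C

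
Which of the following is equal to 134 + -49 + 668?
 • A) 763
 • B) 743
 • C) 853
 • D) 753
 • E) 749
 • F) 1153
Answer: D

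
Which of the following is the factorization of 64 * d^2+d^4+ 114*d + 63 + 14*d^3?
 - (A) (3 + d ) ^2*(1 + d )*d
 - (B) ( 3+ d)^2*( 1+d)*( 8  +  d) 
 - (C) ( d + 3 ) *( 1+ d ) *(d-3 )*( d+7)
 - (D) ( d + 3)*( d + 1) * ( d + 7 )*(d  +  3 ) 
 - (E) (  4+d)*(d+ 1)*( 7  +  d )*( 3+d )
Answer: D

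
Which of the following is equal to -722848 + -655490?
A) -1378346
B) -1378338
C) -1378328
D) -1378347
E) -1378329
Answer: B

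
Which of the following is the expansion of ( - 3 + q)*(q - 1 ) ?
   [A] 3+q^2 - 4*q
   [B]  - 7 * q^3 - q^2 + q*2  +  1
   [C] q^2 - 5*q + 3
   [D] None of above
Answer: A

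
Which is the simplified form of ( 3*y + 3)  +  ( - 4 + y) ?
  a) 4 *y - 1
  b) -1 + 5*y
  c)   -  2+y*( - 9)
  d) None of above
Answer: a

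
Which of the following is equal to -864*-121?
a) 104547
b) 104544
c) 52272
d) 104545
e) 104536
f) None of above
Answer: b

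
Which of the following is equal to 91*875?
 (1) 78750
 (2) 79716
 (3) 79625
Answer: 3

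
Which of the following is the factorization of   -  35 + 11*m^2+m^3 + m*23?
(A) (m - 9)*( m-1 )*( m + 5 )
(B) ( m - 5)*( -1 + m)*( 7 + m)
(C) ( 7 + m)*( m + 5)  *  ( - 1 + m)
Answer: C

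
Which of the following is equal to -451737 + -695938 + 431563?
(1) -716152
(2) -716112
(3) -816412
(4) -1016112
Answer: 2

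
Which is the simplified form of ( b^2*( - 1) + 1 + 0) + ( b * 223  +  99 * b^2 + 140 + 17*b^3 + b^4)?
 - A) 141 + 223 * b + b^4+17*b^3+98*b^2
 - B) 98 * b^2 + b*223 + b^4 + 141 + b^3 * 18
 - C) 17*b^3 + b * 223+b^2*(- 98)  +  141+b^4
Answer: A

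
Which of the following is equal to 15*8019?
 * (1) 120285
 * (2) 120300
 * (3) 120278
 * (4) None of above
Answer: 1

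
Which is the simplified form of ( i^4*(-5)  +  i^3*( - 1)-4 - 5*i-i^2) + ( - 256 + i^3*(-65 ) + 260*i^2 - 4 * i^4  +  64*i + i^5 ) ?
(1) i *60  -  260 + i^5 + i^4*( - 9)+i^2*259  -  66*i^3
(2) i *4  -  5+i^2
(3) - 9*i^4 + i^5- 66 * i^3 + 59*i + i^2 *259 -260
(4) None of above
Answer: 3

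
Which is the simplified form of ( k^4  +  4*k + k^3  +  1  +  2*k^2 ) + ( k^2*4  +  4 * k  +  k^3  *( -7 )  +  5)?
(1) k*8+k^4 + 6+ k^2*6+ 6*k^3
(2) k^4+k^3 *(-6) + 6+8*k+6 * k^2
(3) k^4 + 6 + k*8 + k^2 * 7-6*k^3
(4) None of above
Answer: 2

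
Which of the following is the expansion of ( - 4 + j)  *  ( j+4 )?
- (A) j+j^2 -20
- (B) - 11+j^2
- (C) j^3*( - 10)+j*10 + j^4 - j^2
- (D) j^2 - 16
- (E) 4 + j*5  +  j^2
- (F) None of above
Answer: D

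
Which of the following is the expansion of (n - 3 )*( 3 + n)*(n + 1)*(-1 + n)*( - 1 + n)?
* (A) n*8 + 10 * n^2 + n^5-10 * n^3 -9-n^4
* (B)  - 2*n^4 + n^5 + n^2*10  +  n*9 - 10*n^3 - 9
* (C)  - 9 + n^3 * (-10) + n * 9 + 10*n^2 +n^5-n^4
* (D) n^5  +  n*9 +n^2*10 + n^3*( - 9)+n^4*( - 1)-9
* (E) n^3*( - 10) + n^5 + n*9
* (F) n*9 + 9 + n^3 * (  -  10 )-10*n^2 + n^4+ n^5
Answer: C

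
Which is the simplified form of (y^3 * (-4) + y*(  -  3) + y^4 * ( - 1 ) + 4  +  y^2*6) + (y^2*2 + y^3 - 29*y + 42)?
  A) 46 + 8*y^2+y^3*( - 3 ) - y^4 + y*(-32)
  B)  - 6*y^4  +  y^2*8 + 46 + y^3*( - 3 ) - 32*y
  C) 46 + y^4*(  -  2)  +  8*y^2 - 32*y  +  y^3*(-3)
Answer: A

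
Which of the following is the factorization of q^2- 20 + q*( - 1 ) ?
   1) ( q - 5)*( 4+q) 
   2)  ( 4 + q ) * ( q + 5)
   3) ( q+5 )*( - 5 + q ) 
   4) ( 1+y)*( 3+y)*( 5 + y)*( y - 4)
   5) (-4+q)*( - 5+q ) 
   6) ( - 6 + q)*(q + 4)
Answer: 1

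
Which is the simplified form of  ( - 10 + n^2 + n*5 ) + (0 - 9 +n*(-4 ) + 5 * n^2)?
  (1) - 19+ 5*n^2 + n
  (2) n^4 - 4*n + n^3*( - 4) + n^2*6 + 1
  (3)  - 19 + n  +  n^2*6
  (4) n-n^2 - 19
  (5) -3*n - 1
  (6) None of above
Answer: 3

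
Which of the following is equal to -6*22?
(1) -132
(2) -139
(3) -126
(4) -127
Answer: 1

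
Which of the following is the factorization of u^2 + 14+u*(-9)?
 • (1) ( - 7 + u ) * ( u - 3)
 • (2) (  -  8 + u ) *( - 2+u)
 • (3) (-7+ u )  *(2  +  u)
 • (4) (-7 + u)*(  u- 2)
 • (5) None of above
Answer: 4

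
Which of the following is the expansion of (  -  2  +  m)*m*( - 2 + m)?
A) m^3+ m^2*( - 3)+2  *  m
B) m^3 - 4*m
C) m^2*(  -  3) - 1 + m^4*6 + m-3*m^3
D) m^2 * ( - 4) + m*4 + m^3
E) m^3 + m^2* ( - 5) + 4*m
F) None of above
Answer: D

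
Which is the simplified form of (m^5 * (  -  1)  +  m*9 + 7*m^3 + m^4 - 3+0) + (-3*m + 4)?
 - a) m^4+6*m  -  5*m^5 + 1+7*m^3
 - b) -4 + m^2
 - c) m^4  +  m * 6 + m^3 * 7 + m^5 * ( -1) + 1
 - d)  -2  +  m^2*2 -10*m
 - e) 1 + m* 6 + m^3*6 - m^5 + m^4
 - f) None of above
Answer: c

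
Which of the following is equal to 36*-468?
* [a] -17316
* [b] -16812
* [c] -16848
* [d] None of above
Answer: c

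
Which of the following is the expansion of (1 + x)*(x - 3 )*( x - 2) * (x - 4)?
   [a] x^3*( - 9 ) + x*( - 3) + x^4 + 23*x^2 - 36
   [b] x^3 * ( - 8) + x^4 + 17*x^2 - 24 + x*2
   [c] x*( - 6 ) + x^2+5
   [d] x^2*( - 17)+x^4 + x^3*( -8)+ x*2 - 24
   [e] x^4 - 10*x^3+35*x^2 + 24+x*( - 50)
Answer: b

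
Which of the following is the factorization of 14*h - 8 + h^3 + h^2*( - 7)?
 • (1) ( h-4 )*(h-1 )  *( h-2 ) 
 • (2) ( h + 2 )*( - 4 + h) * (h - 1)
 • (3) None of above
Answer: 1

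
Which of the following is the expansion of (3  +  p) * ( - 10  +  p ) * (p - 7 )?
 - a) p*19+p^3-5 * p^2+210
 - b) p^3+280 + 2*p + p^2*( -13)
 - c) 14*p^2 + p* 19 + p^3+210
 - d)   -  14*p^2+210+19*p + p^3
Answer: d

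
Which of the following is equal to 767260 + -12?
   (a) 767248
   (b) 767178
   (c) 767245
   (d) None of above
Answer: a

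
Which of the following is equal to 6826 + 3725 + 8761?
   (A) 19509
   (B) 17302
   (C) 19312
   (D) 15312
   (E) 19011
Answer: C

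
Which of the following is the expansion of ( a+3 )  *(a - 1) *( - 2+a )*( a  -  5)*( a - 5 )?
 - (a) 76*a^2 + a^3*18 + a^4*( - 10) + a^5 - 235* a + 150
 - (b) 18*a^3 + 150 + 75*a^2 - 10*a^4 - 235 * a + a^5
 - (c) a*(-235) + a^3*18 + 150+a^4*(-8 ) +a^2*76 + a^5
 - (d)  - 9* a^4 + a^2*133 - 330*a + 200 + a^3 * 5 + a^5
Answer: a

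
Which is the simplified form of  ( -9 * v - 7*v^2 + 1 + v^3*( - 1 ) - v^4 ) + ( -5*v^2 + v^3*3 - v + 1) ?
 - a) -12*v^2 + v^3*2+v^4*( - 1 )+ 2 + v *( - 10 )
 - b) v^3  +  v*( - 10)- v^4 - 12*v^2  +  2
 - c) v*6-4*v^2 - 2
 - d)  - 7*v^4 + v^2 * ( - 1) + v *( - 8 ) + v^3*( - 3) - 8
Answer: a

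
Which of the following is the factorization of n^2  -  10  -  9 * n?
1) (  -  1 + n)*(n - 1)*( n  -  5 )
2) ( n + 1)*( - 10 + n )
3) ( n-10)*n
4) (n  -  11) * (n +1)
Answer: 2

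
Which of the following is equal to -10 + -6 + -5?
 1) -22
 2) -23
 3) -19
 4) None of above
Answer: 4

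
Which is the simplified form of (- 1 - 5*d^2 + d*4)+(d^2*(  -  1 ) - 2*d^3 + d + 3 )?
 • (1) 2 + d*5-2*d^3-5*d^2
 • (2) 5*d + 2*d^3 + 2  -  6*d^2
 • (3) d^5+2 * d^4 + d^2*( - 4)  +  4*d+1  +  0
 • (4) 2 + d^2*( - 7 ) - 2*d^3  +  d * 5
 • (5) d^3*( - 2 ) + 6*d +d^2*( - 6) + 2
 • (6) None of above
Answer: 6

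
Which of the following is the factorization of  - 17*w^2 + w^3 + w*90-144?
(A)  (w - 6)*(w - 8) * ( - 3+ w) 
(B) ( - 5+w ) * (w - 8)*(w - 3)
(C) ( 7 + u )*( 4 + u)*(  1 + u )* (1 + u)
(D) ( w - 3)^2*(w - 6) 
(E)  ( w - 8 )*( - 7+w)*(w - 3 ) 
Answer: A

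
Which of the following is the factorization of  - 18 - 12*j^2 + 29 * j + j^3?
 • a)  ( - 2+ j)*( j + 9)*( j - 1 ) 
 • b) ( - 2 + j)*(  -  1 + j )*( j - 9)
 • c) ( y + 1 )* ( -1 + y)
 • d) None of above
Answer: b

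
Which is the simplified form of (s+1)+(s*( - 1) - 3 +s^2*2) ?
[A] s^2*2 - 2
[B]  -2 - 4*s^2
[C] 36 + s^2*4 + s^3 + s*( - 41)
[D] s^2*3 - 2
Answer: A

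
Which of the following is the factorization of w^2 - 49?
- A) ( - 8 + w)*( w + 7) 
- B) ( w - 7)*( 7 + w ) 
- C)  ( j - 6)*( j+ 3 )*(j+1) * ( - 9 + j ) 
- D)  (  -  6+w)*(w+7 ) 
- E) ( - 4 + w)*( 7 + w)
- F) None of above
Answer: B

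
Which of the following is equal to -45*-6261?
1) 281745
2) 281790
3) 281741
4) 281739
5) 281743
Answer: 1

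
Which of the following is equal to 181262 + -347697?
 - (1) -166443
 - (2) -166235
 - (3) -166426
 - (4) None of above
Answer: 4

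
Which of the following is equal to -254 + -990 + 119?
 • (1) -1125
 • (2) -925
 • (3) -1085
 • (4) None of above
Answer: 1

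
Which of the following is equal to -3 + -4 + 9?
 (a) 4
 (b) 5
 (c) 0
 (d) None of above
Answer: d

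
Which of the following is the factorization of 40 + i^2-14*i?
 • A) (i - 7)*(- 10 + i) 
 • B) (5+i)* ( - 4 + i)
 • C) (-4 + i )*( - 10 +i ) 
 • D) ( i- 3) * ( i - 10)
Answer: C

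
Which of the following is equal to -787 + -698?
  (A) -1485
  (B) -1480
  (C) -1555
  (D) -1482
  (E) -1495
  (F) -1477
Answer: A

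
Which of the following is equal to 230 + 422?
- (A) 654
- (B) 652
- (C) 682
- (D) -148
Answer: B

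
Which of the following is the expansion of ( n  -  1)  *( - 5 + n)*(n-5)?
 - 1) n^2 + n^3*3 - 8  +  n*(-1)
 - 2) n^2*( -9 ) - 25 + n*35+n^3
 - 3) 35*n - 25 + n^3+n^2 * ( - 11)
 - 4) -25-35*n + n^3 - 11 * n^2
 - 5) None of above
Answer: 3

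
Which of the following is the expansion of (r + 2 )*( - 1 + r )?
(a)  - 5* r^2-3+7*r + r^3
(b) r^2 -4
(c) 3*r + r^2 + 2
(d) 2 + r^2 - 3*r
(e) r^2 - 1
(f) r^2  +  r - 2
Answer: f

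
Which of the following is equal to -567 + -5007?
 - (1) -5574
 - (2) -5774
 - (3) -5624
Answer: 1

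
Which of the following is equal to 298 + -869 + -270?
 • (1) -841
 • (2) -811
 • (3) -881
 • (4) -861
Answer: 1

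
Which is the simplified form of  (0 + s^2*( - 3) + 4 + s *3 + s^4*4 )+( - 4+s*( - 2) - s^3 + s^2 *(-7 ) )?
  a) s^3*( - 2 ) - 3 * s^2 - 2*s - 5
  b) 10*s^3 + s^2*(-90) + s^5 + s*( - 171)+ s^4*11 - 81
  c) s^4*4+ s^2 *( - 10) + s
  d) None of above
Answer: d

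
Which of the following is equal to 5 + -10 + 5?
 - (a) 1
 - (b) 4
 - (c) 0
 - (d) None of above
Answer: c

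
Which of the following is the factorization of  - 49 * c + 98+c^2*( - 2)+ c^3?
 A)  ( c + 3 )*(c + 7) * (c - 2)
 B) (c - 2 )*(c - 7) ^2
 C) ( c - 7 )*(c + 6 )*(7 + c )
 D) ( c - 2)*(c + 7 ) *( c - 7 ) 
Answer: D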